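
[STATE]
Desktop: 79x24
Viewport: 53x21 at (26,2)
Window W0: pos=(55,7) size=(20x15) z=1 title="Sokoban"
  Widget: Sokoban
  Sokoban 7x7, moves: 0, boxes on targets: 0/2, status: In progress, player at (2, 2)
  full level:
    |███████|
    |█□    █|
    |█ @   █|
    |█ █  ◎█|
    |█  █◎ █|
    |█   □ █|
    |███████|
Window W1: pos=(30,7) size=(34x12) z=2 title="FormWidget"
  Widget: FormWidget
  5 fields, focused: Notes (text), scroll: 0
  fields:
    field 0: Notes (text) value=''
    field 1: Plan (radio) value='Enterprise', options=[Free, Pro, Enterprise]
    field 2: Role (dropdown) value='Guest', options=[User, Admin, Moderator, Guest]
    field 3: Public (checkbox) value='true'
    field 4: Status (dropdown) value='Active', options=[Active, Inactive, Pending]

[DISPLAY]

                                                     
                                                     
                                                     
                                                     
                                                     
    ┏━━━━━━━━━━━━━━━━━━━━━━━━━━━━━━━━┓━━━━━━━━━━┓    
    ┃ FormWidget                     ┃          ┃    
    ┠────────────────────────────────┨──────────┨    
    ┃> Notes:      [                ]┃          ┃    
    ┃  Plan:       ( ) Free  ( ) Pro ┃          ┃    
    ┃  Role:       [Guest          ▼]┃          ┃    
    ┃  Public:     [x]               ┃          ┃    
    ┃  Status:     [Active         ▼]┃          ┃    
    ┃                                ┃          ┃    
    ┃                                ┃          ┃    
    ┃                                ┃  0/2     ┃    
    ┗━━━━━━━━━━━━━━━━━━━━━━━━━━━━━━━━┛          ┃    
                             ┃                  ┃    
                             ┃                  ┃    
                             ┗━━━━━━━━━━━━━━━━━━┛    
                                                     


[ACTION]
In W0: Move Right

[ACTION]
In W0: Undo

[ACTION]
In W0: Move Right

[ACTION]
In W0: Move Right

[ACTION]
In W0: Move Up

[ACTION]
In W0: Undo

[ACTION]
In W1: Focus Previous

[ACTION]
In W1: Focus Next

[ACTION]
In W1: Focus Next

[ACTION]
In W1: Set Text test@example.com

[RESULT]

                                                     
                                                     
                                                     
                                                     
                                                     
    ┏━━━━━━━━━━━━━━━━━━━━━━━━━━━━━━━━┓━━━━━━━━━━┓    
    ┃ FormWidget                     ┃          ┃    
    ┠────────────────────────────────┨──────────┨    
    ┃  Notes:      [                ]┃          ┃    
    ┃> Plan:       ( ) Free  ( ) Pro ┃          ┃    
    ┃  Role:       [Guest          ▼]┃          ┃    
    ┃  Public:     [x]               ┃          ┃    
    ┃  Status:     [Active         ▼]┃          ┃    
    ┃                                ┃          ┃    
    ┃                                ┃          ┃    
    ┃                                ┃  0/2     ┃    
    ┗━━━━━━━━━━━━━━━━━━━━━━━━━━━━━━━━┛          ┃    
                             ┃                  ┃    
                             ┃                  ┃    
                             ┗━━━━━━━━━━━━━━━━━━┛    
                                                     


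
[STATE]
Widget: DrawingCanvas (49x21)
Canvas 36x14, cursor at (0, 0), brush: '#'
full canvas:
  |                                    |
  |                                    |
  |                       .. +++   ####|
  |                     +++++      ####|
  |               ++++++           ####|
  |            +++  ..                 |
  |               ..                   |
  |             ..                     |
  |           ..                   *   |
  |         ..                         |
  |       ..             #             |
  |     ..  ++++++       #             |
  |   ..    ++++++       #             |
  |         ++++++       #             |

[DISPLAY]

+                                                
                                                 
                       .. +++   ####             
                     +++++      ####             
               ++++++           ####             
            +++  ..                              
               ..                                
             ..                                  
           ..                   *                
         ..                                      
       ..             #                          
     ..  ++++++       #                          
   ..    ++++++       #                          
         ++++++       #                          
                                                 
                                                 
                                                 
                                                 
                                                 
                                                 
                                                 


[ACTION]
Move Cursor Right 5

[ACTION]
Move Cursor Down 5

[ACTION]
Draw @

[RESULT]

                                                 
                                                 
                       .. +++   ####             
                     +++++      ####             
               ++++++           ####             
     @      +++  ..                              
               ..                                
             ..                                  
           ..                   *                
         ..                                      
       ..             #                          
     ..  ++++++       #                          
   ..    ++++++       #                          
         ++++++       #                          
                                                 
                                                 
                                                 
                                                 
                                                 
                                                 
                                                 


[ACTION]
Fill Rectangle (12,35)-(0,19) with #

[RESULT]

                   #################             
                   #################             
                   #################             
                   #################             
               ++++#################             
     @      +++  ..#################             
               ..  #################             
             ..    #################             
           ..      #################             
         ..        #################             
       ..          #################             
     ..  ++++++    #################             
   ..    ++++++    #################             
         ++++++       #                          
                                                 
                                                 
                                                 
                                                 
                                                 
                                                 
                                                 


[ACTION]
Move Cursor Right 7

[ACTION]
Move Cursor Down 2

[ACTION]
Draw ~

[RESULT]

                   #################             
                   #################             
                   #################             
                   #################             
               ++++#################             
     @      +++  ..#################             
               ..  #################             
            ~..    #################             
           ..      #################             
         ..        #################             
       ..          #################             
     ..  ++++++    #################             
   ..    ++++++    #################             
         ++++++       #                          
                                                 
                                                 
                                                 
                                                 
                                                 
                                                 
                                                 


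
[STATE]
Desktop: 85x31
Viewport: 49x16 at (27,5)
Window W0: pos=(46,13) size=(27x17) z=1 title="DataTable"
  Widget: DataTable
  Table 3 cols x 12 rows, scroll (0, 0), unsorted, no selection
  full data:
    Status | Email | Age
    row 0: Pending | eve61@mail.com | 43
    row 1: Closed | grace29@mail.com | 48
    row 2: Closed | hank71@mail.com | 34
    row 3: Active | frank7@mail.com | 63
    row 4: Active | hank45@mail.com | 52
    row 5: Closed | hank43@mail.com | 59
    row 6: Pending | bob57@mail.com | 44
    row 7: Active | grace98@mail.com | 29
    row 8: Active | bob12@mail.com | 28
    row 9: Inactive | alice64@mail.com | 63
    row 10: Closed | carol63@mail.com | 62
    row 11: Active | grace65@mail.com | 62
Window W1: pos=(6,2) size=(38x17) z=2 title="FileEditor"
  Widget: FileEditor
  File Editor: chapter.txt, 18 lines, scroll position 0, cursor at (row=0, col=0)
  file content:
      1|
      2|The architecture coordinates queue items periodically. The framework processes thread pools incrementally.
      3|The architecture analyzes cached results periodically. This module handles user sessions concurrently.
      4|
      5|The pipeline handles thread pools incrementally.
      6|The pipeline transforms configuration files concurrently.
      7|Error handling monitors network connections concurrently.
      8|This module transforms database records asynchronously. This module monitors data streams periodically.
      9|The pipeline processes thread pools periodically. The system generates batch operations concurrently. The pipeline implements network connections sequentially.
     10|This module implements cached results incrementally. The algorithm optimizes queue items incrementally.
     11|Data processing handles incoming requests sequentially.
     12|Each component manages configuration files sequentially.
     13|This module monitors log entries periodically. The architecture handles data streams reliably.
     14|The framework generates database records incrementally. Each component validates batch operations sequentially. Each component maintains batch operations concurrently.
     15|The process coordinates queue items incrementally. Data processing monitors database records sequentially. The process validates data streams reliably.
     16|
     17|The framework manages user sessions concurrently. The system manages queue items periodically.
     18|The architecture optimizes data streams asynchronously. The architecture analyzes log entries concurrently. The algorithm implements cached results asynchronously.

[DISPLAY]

               ▲┃                                
rdinates queue █┃                                
lyzes cached re░┃                                
               ░┃                                
 thread pools i░┃                                
rms configurati░┃                                
ors network con░┃                                
ms database rec░┃                                
es thread pools░┃  ┏━━━━━━━━━━━━━━━━━━━━━━━━━┓   
ts cached resul░┃  ┃ DataTable               ┃   
les incoming re░┃  ┠─────────────────────────┨   
es configuratio░┃  ┃Status  │Email           ┃   
 log entries pe▼┃  ┃────────┼────────────────┃   
━━━━━━━━━━━━━━━━┛  ┃Pending │eve61@mail.com  ┃   
                   ┃Closed  │grace29@mail.com┃   
                   ┃Closed  │hank71@mail.com ┃   


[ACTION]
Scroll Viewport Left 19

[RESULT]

                                  ▲┃             
he architecture coordinates queue █┃             
he architecture analyzes cached re░┃             
                                  ░┃             
he pipeline handles thread pools i░┃             
he pipeline transforms configurati░┃             
rror handling monitors network con░┃             
his module transforms database rec░┃             
he pipeline processes thread pools░┃  ┏━━━━━━━━━━
his module implements cached resul░┃  ┃ DataTable
ata processing handles incoming re░┃  ┠──────────
ach component manages configuratio░┃  ┃Status  │E
his module monitors log entries pe▼┃  ┃────────┼─
━━━━━━━━━━━━━━━━━━━━━━━━━━━━━━━━━━━┛  ┃Pending │e
                                      ┃Closed  │g
                                      ┃Closed  │h


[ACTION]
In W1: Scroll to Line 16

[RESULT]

he pipeline transforms configurati▲┃             
rror handling monitors network con░┃             
his module transforms database rec░┃             
he pipeline processes thread pools░┃             
his module implements cached resul░┃             
ata processing handles incoming re░┃             
ach component manages configuratio░┃             
his module monitors log entries pe░┃             
he framework generates database re░┃  ┏━━━━━━━━━━
he process coordinates queue items░┃  ┃ DataTable
                                  ░┃  ┠──────────
he framework manages user sessions█┃  ┃Status  │E
he architecture optimizes data str▼┃  ┃────────┼─
━━━━━━━━━━━━━━━━━━━━━━━━━━━━━━━━━━━┛  ┃Pending │e
                                      ┃Closed  │g
                                      ┃Closed  │h


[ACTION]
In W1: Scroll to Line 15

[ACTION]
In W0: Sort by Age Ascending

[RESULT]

he pipeline transforms configurati▲┃             
rror handling monitors network con░┃             
his module transforms database rec░┃             
he pipeline processes thread pools░┃             
his module implements cached resul░┃             
ata processing handles incoming re░┃             
ach component manages configuratio░┃             
his module monitors log entries pe░┃             
he framework generates database re░┃  ┏━━━━━━━━━━
he process coordinates queue items░┃  ┃ DataTable
                                  ░┃  ┠──────────
he framework manages user sessions█┃  ┃Status  │E
he architecture optimizes data str▼┃  ┃────────┼─
━━━━━━━━━━━━━━━━━━━━━━━━━━━━━━━━━━━┛  ┃Active  │b
                                      ┃Active  │g
                                      ┃Closed  │h


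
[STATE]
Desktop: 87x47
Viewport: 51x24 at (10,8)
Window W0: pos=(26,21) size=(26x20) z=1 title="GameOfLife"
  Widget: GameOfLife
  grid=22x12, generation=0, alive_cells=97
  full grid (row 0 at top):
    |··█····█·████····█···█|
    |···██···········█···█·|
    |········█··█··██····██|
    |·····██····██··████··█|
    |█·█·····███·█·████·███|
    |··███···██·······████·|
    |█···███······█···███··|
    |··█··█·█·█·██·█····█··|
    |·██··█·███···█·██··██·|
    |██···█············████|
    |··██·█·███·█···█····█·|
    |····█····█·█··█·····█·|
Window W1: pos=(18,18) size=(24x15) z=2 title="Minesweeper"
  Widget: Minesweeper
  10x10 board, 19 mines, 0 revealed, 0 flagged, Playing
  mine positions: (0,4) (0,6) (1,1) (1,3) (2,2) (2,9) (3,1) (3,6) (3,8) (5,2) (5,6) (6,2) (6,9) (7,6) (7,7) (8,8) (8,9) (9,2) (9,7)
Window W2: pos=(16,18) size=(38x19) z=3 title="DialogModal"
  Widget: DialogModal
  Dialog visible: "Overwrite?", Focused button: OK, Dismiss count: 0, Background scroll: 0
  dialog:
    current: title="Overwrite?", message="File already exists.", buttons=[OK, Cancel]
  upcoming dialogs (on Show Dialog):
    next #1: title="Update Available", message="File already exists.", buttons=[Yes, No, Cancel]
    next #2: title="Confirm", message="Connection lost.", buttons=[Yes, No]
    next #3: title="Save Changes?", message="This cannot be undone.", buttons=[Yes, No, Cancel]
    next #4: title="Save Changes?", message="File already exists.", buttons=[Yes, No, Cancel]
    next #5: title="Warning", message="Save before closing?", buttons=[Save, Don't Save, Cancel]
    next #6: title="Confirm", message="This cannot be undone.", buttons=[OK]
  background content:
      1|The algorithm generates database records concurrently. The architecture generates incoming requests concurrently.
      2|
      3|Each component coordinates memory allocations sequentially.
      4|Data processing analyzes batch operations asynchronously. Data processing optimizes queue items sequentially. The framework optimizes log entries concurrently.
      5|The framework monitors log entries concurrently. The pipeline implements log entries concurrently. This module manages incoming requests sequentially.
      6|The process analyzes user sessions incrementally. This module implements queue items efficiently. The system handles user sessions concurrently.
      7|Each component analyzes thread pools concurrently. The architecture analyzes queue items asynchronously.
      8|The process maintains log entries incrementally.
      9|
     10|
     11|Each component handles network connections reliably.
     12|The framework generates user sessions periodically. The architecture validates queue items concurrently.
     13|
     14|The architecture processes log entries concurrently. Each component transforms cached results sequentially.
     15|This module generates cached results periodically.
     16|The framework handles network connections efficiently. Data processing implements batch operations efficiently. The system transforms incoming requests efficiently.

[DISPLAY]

                                                   
                                                   
                                                   
                                                   
                                                   
                                                   
                                                   
                                                   
                                                   
                                                   
      ┏━━━━━━━━━━━━━━━━━━━━━━━━━━━━━━━━━━━━┓       
      ┃ DialogModal                        ┃       
      ┠────────────────────────────────────┨       
      ┃The algorithm generates database rec┃       
      ┃                                    ┃       
      ┃Each component coordinates memory al┃       
      ┃Data processing analyzes batch opera┃       
      ┃The framework monitors log entries c┃       
      ┃The pr┌──────────────────────┐ions i┃       
      ┃Each c│      Overwrite?      │ pools┃       
      ┃The pr│ File already exists. │ies in┃       
      ┃      │    [OK]  Cancel      │      ┃       
      ┃      └──────────────────────┘      ┃       
      ┃Each component handles network conne┃       


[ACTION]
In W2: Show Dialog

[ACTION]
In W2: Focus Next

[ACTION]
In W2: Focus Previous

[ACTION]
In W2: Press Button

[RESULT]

                                                   
                                                   
                                                   
                                                   
                                                   
                                                   
                                                   
                                                   
                                                   
                                                   
      ┏━━━━━━━━━━━━━━━━━━━━━━━━━━━━━━━━━━━━┓       
      ┃ DialogModal                        ┃       
      ┠────────────────────────────────────┨       
      ┃The algorithm generates database rec┃       
      ┃                                    ┃       
      ┃Each component coordinates memory al┃       
      ┃Data processing analyzes batch opera┃       
      ┃The framework monitors log entries c┃       
      ┃The process analyzes user sessions i┃       
      ┃Each component analyzes thread pools┃       
      ┃The process maintains log entries in┃       
      ┃                                    ┃       
      ┃                                    ┃       
      ┃Each component handles network conne┃       


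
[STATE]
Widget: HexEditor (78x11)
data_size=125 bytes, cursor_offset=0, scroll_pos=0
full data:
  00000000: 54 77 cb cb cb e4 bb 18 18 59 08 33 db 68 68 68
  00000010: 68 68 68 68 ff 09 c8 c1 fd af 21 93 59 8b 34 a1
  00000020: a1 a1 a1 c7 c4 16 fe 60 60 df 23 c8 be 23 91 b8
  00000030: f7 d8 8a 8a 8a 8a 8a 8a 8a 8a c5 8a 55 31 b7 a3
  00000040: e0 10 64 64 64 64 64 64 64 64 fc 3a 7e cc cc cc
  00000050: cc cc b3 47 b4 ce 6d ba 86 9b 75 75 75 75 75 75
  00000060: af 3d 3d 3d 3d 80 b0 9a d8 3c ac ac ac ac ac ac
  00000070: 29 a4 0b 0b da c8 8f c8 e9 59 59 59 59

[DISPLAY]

00000000  54 77 cb cb cb e4 bb 18  18 59 08 33 db 68 68 68  |Tw.......Y.3.hhh|
00000010  68 68 68 68 ff 09 c8 c1  fd af 21 93 59 8b 34 a1  |hhhh......!.Y.4.|
00000020  a1 a1 a1 c7 c4 16 fe 60  60 df 23 c8 be 23 91 b8  |.......``.#..#..|
00000030  f7 d8 8a 8a 8a 8a 8a 8a  8a 8a c5 8a 55 31 b7 a3  |............U1..|
00000040  e0 10 64 64 64 64 64 64  64 64 fc 3a 7e cc cc cc  |..dddddddd.:~...|
00000050  cc cc b3 47 b4 ce 6d ba  86 9b 75 75 75 75 75 75  |...G..m...uuuuuu|
00000060  af 3d 3d 3d 3d 80 b0 9a  d8 3c ac ac ac ac ac ac  |.====....<......|
00000070  29 a4 0b 0b da c8 8f c8  e9 59 59 59 59           |)........YYYY   |
                                                                              
                                                                              
                                                                              


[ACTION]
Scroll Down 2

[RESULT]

00000020  a1 a1 a1 c7 c4 16 fe 60  60 df 23 c8 be 23 91 b8  |.......``.#..#..|
00000030  f7 d8 8a 8a 8a 8a 8a 8a  8a 8a c5 8a 55 31 b7 a3  |............U1..|
00000040  e0 10 64 64 64 64 64 64  64 64 fc 3a 7e cc cc cc  |..dddddddd.:~...|
00000050  cc cc b3 47 b4 ce 6d ba  86 9b 75 75 75 75 75 75  |...G..m...uuuuuu|
00000060  af 3d 3d 3d 3d 80 b0 9a  d8 3c ac ac ac ac ac ac  |.====....<......|
00000070  29 a4 0b 0b da c8 8f c8  e9 59 59 59 59           |)........YYYY   |
                                                                              
                                                                              
                                                                              
                                                                              
                                                                              


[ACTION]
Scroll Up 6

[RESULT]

00000000  54 77 cb cb cb e4 bb 18  18 59 08 33 db 68 68 68  |Tw.......Y.3.hhh|
00000010  68 68 68 68 ff 09 c8 c1  fd af 21 93 59 8b 34 a1  |hhhh......!.Y.4.|
00000020  a1 a1 a1 c7 c4 16 fe 60  60 df 23 c8 be 23 91 b8  |.......``.#..#..|
00000030  f7 d8 8a 8a 8a 8a 8a 8a  8a 8a c5 8a 55 31 b7 a3  |............U1..|
00000040  e0 10 64 64 64 64 64 64  64 64 fc 3a 7e cc cc cc  |..dddddddd.:~...|
00000050  cc cc b3 47 b4 ce 6d ba  86 9b 75 75 75 75 75 75  |...G..m...uuuuuu|
00000060  af 3d 3d 3d 3d 80 b0 9a  d8 3c ac ac ac ac ac ac  |.====....<......|
00000070  29 a4 0b 0b da c8 8f c8  e9 59 59 59 59           |)........YYYY   |
                                                                              
                                                                              
                                                                              


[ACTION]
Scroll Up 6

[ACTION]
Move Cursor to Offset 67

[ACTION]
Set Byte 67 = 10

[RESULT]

00000000  54 77 cb cb cb e4 bb 18  18 59 08 33 db 68 68 68  |Tw.......Y.3.hhh|
00000010  68 68 68 68 ff 09 c8 c1  fd af 21 93 59 8b 34 a1  |hhhh......!.Y.4.|
00000020  a1 a1 a1 c7 c4 16 fe 60  60 df 23 c8 be 23 91 b8  |.......``.#..#..|
00000030  f7 d8 8a 8a 8a 8a 8a 8a  8a 8a c5 8a 55 31 b7 a3  |............U1..|
00000040  e0 10 64 10 64 64 64 64  64 64 fc 3a 7e cc cc cc  |..d.dddddd.:~...|
00000050  cc cc b3 47 b4 ce 6d ba  86 9b 75 75 75 75 75 75  |...G..m...uuuuuu|
00000060  af 3d 3d 3d 3d 80 b0 9a  d8 3c ac ac ac ac ac ac  |.====....<......|
00000070  29 a4 0b 0b da c8 8f c8  e9 59 59 59 59           |)........YYYY   |
                                                                              
                                                                              
                                                                              


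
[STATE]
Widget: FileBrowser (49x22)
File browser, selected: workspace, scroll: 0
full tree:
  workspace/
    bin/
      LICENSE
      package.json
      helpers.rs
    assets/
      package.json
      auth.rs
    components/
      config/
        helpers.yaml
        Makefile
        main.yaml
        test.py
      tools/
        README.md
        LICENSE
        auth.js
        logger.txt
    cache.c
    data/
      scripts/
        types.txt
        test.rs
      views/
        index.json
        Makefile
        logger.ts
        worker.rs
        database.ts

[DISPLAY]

> [-] workspace/                                 
    [+] bin/                                     
    [+] assets/                                  
    [+] components/                              
    cache.c                                      
    [+] data/                                    
                                                 
                                                 
                                                 
                                                 
                                                 
                                                 
                                                 
                                                 
                                                 
                                                 
                                                 
                                                 
                                                 
                                                 
                                                 
                                                 


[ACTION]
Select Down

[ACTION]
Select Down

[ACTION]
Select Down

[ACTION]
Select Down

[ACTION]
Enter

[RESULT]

  [-] workspace/                                 
    [+] bin/                                     
    [+] assets/                                  
    [+] components/                              
  > cache.c                                      
    [+] data/                                    
                                                 
                                                 
                                                 
                                                 
                                                 
                                                 
                                                 
                                                 
                                                 
                                                 
                                                 
                                                 
                                                 
                                                 
                                                 
                                                 


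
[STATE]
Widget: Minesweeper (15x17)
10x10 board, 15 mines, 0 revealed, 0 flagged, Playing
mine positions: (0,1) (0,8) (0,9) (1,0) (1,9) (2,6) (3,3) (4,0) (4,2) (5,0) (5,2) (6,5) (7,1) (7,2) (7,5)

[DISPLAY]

■■■■■■■■■■     
■■■■■■■■■■     
■■■■■■■■■■     
■■■■■■■■■■     
■■■■■■■■■■     
■■■■■■■■■■     
■■■■■■■■■■     
■■■■■■■■■■     
■■■■■■■■■■     
■■■■■■■■■■     
               
               
               
               
               
               
               


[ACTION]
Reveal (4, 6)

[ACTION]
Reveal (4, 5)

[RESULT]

■■■■■■■■■■     
■■■■■■■■■■     
■■■■■■■111     
■■■■1111       
■■■■1          
■■■■111        
■■■■■■2        
■■■■■■2        
1221111        
               
               
               
               
               
               
               
               


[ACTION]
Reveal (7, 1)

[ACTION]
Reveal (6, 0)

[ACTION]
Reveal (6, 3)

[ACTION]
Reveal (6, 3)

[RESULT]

■✹■■■■■■✹✹     
✹■■■■■■■■✹     
■■■■■■✹111     
■■■✹1111       
✹■✹■1          
✹■✹■111        
■■■■■✹2        
■✹✹■■✹2        
1221111        
               
               
               
               
               
               
               
               


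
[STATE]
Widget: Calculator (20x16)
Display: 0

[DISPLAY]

                   0
┌───┬───┬───┬───┐   
│ 7 │ 8 │ 9 │ ÷ │   
├───┼───┼───┼───┤   
│ 4 │ 5 │ 6 │ × │   
├───┼───┼───┼───┤   
│ 1 │ 2 │ 3 │ - │   
├───┼───┼───┼───┤   
│ 0 │ . │ = │ + │   
├───┼───┼───┼───┤   
│ C │ MC│ MR│ M+│   
└───┴───┴───┴───┘   
                    
                    
                    
                    


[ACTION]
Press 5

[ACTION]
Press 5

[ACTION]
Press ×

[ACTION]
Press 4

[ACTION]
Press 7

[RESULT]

                  47
┌───┬───┬───┬───┐   
│ 7 │ 8 │ 9 │ ÷ │   
├───┼───┼───┼───┤   
│ 4 │ 5 │ 6 │ × │   
├───┼───┼───┼───┤   
│ 1 │ 2 │ 3 │ - │   
├───┼───┼───┼───┤   
│ 0 │ . │ = │ + │   
├───┼───┼───┼───┤   
│ C │ MC│ MR│ M+│   
└───┴───┴───┴───┘   
                    
                    
                    
                    


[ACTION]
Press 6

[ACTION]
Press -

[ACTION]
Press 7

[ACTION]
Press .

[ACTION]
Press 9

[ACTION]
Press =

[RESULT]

             26172.1
┌───┬───┬───┬───┐   
│ 7 │ 8 │ 9 │ ÷ │   
├───┼───┼───┼───┤   
│ 4 │ 5 │ 6 │ × │   
├───┼───┼───┼───┤   
│ 1 │ 2 │ 3 │ - │   
├───┼───┼───┼───┤   
│ 0 │ . │ = │ + │   
├───┼───┼───┼───┤   
│ C │ MC│ MR│ M+│   
└───┴───┴───┴───┘   
                    
                    
                    
                    


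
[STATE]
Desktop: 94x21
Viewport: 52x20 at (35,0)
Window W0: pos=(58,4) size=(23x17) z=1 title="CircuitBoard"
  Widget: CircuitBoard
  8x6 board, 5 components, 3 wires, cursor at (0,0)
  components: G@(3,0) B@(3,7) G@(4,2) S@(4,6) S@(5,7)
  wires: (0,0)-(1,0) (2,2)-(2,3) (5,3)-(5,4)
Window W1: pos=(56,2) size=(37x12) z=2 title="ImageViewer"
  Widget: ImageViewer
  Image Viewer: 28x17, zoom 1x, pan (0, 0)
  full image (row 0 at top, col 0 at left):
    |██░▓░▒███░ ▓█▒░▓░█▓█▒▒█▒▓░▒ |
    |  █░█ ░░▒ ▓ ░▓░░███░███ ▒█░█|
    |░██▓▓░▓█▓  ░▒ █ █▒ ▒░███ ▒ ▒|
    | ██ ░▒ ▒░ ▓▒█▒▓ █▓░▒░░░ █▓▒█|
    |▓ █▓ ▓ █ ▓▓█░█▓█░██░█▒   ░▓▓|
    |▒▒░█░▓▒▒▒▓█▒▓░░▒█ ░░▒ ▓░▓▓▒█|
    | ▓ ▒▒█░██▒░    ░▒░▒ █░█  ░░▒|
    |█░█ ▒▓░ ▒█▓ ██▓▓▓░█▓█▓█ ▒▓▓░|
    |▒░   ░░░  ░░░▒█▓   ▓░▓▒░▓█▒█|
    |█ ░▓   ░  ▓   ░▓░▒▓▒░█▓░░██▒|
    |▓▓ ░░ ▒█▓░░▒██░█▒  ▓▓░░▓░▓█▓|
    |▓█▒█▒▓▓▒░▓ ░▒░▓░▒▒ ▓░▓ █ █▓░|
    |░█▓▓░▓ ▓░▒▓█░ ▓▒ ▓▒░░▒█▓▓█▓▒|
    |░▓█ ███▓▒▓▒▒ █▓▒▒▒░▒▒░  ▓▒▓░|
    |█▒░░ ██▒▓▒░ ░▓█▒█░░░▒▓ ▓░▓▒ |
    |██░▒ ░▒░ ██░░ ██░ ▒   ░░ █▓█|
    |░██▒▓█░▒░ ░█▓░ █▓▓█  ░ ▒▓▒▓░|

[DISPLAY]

                                                    
                                                    
                     ┏━━━━━━━━━━━━━━━━━━━━━━━━━━━━━━
                     ┃ ImageViewer                  
                     ┠──────────────────────────────
                     ┃██░▓░▒███░ ▓█▒░▓░█▓█▒▒█▒▓░▒   
                     ┃  █░█ ░░▒ ▓ ░▓░░███░███ ▒█░█  
                     ┃░██▓▓░▓█▓  ░▒ █ █▒ ▒░███ ▒ ▒  
                     ┃ ██ ░▒ ▒░ ▓▒█▒▓ █▓░▒░░░ █▓▒█  
                     ┃▓ █▓ ▓ █ ▓▓█░█▓█░██░█▒   ░▓▓  
                     ┃▒▒░█░▓▒▒▒▓█▒▓░░▒█ ░░▒ ▓░▓▓▒█  
                     ┃ ▓ ▒▒█░██▒░    ░▒░▒ █░█  ░░▒  
                     ┃█░█ ▒▓░ ▒█▓ ██▓▓▓░█▓█▓█ ▒▓▓░  
                     ┗━━━━━━━━━━━━━━━━━━━━━━━━━━━━━━
                       ┃3   G                ┃      
                       ┃                     ┃      
                       ┃4           G        ┃      
                       ┃                     ┃      
                       ┃5               · ─ ·┃      
                       ┃Cursor: (0,0)        ┃      


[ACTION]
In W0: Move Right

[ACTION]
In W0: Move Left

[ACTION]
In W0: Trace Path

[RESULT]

                                                    
                                                    
                     ┏━━━━━━━━━━━━━━━━━━━━━━━━━━━━━━
                     ┃ ImageViewer                  
                     ┠──────────────────────────────
                     ┃██░▓░▒███░ ▓█▒░▓░█▓█▒▒█▒▓░▒   
                     ┃  █░█ ░░▒ ▓ ░▓░░███░███ ▒█░█  
                     ┃░██▓▓░▓█▓  ░▒ █ █▒ ▒░███ ▒ ▒  
                     ┃ ██ ░▒ ▒░ ▓▒█▒▓ █▓░▒░░░ █▓▒█  
                     ┃▓ █▓ ▓ █ ▓▓█░█▓█░██░█▒   ░▓▓  
                     ┃▒▒░█░▓▒▒▒▓█▒▓░░▒█ ░░▒ ▓░▓▓▒█  
                     ┃ ▓ ▒▒█░██▒░    ░▒░▒ █░█  ░░▒  
                     ┃█░█ ▒▓░ ▒█▓ ██▓▓▓░█▓█▓█ ▒▓▓░  
                     ┗━━━━━━━━━━━━━━━━━━━━━━━━━━━━━━
                       ┃3   G                ┃      
                       ┃                     ┃      
                       ┃4           G        ┃      
                       ┃                     ┃      
                       ┃5               · ─ ·┃      
                       ┃Cursor: (0,0)  Trace:┃      


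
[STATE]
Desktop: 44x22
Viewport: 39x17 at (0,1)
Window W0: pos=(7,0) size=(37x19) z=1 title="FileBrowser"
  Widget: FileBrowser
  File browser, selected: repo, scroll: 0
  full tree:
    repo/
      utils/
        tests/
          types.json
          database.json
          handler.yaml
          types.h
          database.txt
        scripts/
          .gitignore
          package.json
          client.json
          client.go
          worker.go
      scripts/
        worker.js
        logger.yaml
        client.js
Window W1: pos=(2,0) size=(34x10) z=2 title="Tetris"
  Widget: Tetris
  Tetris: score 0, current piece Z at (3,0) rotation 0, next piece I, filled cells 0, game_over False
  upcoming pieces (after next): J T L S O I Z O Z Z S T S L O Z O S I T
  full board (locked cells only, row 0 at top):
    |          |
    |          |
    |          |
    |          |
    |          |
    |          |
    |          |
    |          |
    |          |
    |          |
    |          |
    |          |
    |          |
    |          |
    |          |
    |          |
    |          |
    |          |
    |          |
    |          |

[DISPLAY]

  ┃ Tetris                         ┃   
  ┠────────────────────────────────┨───
  ┃          │Next:                ┃   
  ┃          │████                 ┃   
  ┃          │                     ┃   
  ┃          │                     ┃   
  ┃          │                     ┃   
  ┃          │                     ┃   
  ┗━━━━━━━━━━━━━━━━━━━━━━━━━━━━━━━━┛   
       ┃                               
       ┃                               
       ┃                               
       ┃                               
       ┃                               
       ┃                               
       ┃                               
       ┃                               


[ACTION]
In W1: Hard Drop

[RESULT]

  ┃ Tetris                         ┃   
  ┠────────────────────────────────┨───
  ┃          │Next:                ┃   
  ┃          │█                    ┃   
  ┃          │███                  ┃   
  ┃          │                     ┃   
  ┃   ▓▓     │                     ┃   
  ┃    ▓▓    │                     ┃   
  ┗━━━━━━━━━━━━━━━━━━━━━━━━━━━━━━━━┛   
       ┃                               
       ┃                               
       ┃                               
       ┃                               
       ┃                               
       ┃                               
       ┃                               
       ┃                               


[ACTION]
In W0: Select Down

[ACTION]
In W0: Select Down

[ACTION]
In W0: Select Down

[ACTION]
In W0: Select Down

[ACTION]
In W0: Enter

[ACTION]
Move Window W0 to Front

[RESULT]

  ┃ Tet┃ FileBrowser                   
  ┠────┠───────────────────────────────
  ┃    ┃  [-] repo/                    
  ┃    ┃    [+] utils/                 
  ┃    ┃  > [-] scripts/               
  ┃    ┃      worker.js                
  ┃   ▓┃      logger.yaml              
  ┃    ┃      client.js                
  ┗━━━━┃                               
       ┃                               
       ┃                               
       ┃                               
       ┃                               
       ┃                               
       ┃                               
       ┃                               
       ┃                               
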